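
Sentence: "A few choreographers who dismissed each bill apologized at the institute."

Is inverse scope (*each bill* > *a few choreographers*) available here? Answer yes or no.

*each bill* sits inside the relative clause *who dismissed each bill*.
A relative clause is a scope island — quantifier raising cannot cross its boundary.
There is no licit LF on which *each bill* c-commands *a few choreographers*.

No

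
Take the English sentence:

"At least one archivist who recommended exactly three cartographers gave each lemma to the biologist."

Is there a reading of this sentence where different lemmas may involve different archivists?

Yes

The described interpretation is the *each lemma* > *at least one archivist* scoping.
*each lemma* is a matrix argument; only *at least one archivist* is modified by the relative clause *who recommended exactly three cartographers*, so the RC island is irrelevant to the target quantifier.
Ordinary QR to a clause-peripheral position gives the wide-scope LF for the lower DP.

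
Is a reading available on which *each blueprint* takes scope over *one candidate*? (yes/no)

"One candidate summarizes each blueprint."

*each blueprint* is the matrix object and *one candidate* the matrix subject; the two are clausemates.
Ordinary QR to a clause-peripheral position gives the wide-scope LF for the lower DP.

Yes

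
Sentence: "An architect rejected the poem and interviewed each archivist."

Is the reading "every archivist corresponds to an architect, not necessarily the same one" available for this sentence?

No

The paraphrase describes the scope ordering *each archivist* > *an architect*.
The DP *each archivist* is contained in one conjunct of the coordinate structure (*interviewed each archivist*).
QR out of a conjunct would have to apply non-ATB, which the CSC forbids.
There is no licit LF on which *each archivist* c-commands *an architect*.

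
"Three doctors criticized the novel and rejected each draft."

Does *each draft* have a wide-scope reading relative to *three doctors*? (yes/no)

The DP *each draft* is contained in one conjunct of the coordinate structure (*rejected each draft*).
A quantifier cannot raise out of one conjunct of a coordination across the whole coordinate structure — the CSC applies to QR.
The inverse ordering *each draft* > *three doctors* is therefore underivable.

No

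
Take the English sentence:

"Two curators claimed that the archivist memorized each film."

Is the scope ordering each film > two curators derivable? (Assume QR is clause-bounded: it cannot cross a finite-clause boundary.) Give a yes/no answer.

No

The DP *each film* is contained in the finite complement clause *that the archivist memorized each film*.
With QR restricted to its own tensed clause, the embedded quantifier cannot reach a matrix scope position.
So the wide-scope reading for *each film* is blocked.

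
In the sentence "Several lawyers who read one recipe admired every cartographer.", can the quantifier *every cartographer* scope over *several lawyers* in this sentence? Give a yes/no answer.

*every cartographer* is a matrix argument; only *several lawyers* is modified by the relative clause *who read one recipe*, so the RC island is irrelevant to the target quantifier.
Clause-internal QR can adjoin the lower DP above the subject, yielding the inverse reading.
The sentence is scopally ambiguous between *several lawyers* > *every cartographer* and *every cartographer* > *several lawyers*.

Yes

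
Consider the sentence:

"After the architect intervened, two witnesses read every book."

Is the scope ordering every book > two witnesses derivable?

Neither queried DP is inside the adjunct, so the adjunct-island constraint does not apply.
With no island boundary between them, the object can take inverse scope over the subject via ordinary QR within the clause.

Yes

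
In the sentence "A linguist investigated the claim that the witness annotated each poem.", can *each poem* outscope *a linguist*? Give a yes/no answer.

No

*each poem* occurs within the complex NP *the claim that the witness annotated each poem*.
Noun-complement clauses are scope islands (the Complex NP Constraint): a quantifier inside one cannot scope into the matrix.
There is no licit LF on which *each poem* c-commands *a linguist*.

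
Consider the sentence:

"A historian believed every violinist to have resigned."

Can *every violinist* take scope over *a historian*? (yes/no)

Yes

The ECM infinitive is scope-transparent — *every violinist* is free to raise above *a historian*.
QR within a single clause is free, so the lower quantifier may take scope over the higher one.
So *every violinist* > *a historian* is among the available readings.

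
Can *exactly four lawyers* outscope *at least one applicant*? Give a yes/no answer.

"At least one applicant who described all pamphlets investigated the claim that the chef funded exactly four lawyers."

No

The DP *exactly four lawyers* is contained in the complex NP *the claim that the chef funded exactly four lawyers*.
A that-clause complement to a noun is an island; QR cannot cross the NP boundary.
So the wide-scope reading for *exactly four lawyers* is blocked.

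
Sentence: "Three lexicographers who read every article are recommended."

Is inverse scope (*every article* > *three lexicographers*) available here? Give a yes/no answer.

No

*every article* sits inside the relative clause *who read every article*.
A relative clause is a scope island — quantifier raising cannot cross its boundary.
So *every article* cannot raise to a position above *three lexicographers*.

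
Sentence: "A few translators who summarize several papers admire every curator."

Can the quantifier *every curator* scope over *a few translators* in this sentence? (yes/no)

Yes

The relative clause *who summarize several papers* modifies *a few translators*, but *every curator* is not inside that relative clause — it is an argument of the matrix verb.
QR within a single clause is free, so the lower quantifier may take scope over the higher one.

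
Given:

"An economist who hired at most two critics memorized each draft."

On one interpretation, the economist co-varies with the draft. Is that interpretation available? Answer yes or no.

Yes

This is the *each draft* > *an economist* reading.
*each draft* sits in the matrix clause, not in the relative clause on *an economist*.
No island intervenes, so both surface and inverse scope are derivable.
The sentence is scopally ambiguous between *an economist* > *each draft* and *each draft* > *an economist*.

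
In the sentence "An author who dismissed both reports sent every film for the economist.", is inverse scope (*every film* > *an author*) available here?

*every film* sits in the matrix clause, not in the relative clause on *an author*.
No island intervenes, so both surface and inverse scope are derivable.

Yes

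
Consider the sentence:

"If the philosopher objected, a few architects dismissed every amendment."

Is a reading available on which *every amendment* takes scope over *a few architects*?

Yes

The adjunct clause does not contain *every amendment*, which is the matrix object.
QR within a single clause is free, so the lower quantifier may take scope over the higher one.
Both orderings are possible: *a few architects* > *every amendment* and *every amendment* > *a few architects*.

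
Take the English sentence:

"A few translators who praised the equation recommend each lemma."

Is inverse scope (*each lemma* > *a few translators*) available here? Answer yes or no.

Yes

*each lemma* sits in the matrix clause, not in the relative clause on *a few translators*.
Since no island is crossed, the inverse ordering is licensed alongside surface scope.
So *each lemma* > *a few translators* is among the available readings.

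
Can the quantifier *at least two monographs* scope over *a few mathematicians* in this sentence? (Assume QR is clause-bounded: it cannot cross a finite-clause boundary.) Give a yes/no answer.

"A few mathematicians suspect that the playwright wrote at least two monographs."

*at least two monographs* is embedded in the finite complement clause *that the playwright wrote at least two monographs*.
QR is clause-bounded, so the finite complement is a scope island for the embedded quantifier.
There is no licit LF on which *at least two monographs* c-commands *a few mathematicians*.

No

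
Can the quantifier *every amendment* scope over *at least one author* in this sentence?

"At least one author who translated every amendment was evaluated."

No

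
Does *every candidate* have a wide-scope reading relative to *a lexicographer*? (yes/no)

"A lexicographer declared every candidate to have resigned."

Yes

This is an ECM construction: *every candidate* is the infinitival subject, Case-marked by the matrix verb, and the infinitive is transparent for QR.
With no island boundary between them, the object can take inverse scope over the subject via ordinary QR within the clause.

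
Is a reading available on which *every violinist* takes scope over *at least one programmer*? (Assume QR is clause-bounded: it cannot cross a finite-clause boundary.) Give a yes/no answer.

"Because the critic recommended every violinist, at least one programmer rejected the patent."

No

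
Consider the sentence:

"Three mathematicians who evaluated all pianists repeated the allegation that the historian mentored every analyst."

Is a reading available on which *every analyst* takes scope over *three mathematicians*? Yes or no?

No

Structurally, *every analyst* is inside the complex NP *the allegation that the historian mentored every analyst*.
The Complex NP Constraint bars QR out of the complement clause of a noun.
The inverse ordering *every analyst* > *three mathematicians* is therefore underivable.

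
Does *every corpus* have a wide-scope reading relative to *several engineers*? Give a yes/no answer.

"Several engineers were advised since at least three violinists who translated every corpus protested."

No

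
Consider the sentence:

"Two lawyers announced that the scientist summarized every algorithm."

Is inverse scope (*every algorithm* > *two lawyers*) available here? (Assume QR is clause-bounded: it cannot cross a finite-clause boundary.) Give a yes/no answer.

*every algorithm* is embedded in the finite complement clause *that the scientist summarized every algorithm*.
Finite CP is the ceiling for QR here, by assumption.
Hence only narrow scope for *every algorithm* (under *two lawyers*) survives.

No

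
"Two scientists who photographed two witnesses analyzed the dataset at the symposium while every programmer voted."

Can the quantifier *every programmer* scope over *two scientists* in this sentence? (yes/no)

*every programmer* occurs within the adjunct clause *while every programmer voted*.
Scope out of an adjunct clause is unavailable: QR respects the adjunct-island constraint.
The inverse ordering *every programmer* > *two scientists* is therefore underivable.

No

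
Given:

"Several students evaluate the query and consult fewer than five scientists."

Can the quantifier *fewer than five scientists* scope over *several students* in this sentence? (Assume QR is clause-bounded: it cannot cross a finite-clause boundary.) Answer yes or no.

*fewer than five scientists* sits inside one conjunct of the coordinate structure (*consult fewer than five scientists*).
A quantifier cannot raise out of one conjunct of a coordination across the whole coordinate structure — the CSC applies to QR.
*fewer than five scientists* is confined to the island and cannot take scope over *several students*.

No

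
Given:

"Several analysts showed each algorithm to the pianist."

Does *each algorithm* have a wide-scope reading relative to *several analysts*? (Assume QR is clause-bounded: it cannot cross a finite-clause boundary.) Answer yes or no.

Yes

*several analysts* and *each algorithm* are co-arguments of the matrix verb, with nothing but a clause-internal boundary between them.
Since no island is crossed, the inverse ordering is licensed alongside surface scope.
So *each algorithm* > *several analysts* is among the available readings.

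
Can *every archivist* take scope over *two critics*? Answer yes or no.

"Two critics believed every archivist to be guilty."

Yes

*every archivist* is an ECM subject; ECM complements are not islands, and the embedded quantifier may take matrix scope.
Nothing blocks QR of the lower DP to a position above the higher one, so inverse scope is available.
Both orderings are possible: *two critics* > *every archivist* and *every archivist* > *two critics*.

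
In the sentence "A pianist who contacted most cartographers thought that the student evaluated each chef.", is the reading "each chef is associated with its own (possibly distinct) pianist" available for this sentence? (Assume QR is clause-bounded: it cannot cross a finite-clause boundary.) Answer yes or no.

No

The described interpretation is the *each chef* > *a pianist* scoping.
*each chef* sits inside the finite complement clause *that the student evaluated each chef*.
Under clause-bounded QR, a quantifier in an embedded finite clause cannot raise into the matrix clause.
*each chef* > *a pianist* would require crossing that boundary, which is illicit.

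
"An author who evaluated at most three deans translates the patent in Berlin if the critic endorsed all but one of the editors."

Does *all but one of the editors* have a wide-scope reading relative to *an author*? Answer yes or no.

*all but one of the editors* sits inside the adjunct clause *if the critic endorsed all but one of the editors*.
The adjunct-island constraint bars QR out of an adverbial clause.
So the wide-scope reading for *all but one of the editors* is blocked.

No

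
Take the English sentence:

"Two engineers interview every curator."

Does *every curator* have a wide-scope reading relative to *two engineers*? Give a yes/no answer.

Yes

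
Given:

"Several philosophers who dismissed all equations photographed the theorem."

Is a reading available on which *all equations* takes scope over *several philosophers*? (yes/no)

The DP *all equations* is contained in the relative clause *who dismissed all equations*.
Relative clauses block scope extraction: QR cannot target a position outside the modified NP.
So *all equations* cannot raise high enough to outscope *several philosophers*; only the surface ordering *several philosophers* > *all equations* is available.

No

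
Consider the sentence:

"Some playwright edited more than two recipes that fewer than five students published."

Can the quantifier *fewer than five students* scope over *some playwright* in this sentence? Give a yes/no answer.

No

The target quantifier *fewer than five students* is part of the relative clause *that fewer than five students published* modifying *more than two recipes*.
Relative clauses are scope islands: a quantifier cannot QR out of a relative clause to take scope in the matrix clause.
So the wide-scope reading for *fewer than five students* is blocked.
(Only the surface reading survives: one fixed playwright with respect to all the relevant students.)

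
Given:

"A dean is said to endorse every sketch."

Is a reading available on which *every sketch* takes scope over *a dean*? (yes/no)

Yes

Raising constructions are monoclausal for scope purposes; *every sketch* is not separated from *a dean* by any island.
Clause-internal QR can adjoin the lower DP above the subject, yielding the inverse reading.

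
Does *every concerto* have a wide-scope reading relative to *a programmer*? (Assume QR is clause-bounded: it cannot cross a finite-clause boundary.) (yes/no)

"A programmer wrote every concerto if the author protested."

Neither queried DP is inside the adjunct, so the adjunct-island constraint does not apply.
Since no island is crossed, the inverse ordering is licensed alongside surface scope.

Yes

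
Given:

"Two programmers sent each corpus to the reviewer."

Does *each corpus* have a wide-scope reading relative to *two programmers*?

Yes

*each corpus* is the matrix object and *two programmers* the matrix subject; the two are clausemates.
Ordinary QR to a clause-peripheral position gives the wide-scope LF for the lower DP.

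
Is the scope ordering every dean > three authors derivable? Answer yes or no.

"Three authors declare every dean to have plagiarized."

ECM infinitives lack a CP barrier, so *every dean* can QR over the matrix subject *three authors*.
QR within a single clause is free, so the lower quantifier may take scope over the higher one.

Yes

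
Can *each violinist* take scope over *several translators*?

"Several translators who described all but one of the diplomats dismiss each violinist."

Yes

*each violinist* sits in the matrix clause, not in the relative clause on *several translators*.
With no island boundary between them, the object can take inverse scope over the subject via ordinary QR within the clause.
The sentence is scopally ambiguous between *several translators* > *each violinist* and *each violinist* > *several translators*.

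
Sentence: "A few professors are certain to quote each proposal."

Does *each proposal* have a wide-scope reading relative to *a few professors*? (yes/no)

Yes

Raising constructions are monoclausal for scope purposes; *each proposal* is not separated from *a few professors* by any island.
Since no island is crossed, the inverse ordering is licensed alongside surface scope.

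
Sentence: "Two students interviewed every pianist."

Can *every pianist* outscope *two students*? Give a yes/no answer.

Yes

*two students* and *every pianist* are co-arguments of the matrix verb, with nothing but a clause-internal boundary between them.
Since no island is crossed, the inverse ordering is licensed alongside surface scope.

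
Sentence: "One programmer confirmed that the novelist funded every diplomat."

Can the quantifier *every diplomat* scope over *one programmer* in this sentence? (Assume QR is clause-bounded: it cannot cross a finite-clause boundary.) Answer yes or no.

The target quantifier *every diplomat* is part of the finite complement clause *that the novelist funded every diplomat*.
Given the clause-boundedness assumption, QR cannot cross the finite CP into the matrix.
*every diplomat* is confined to the island and cannot take scope over *one programmer*.
(Only the surface reading survives: one fixed programmer with respect to all the relevant diplomats.)

No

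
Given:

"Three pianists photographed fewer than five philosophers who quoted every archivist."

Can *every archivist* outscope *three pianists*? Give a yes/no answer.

*every archivist* sits inside the relative clause *who quoted every archivist* modifying *fewer than five philosophers*.
Relative clauses block scope extraction: QR cannot target a position outside the modified NP.
There is no licit LF on which *every archivist* c-commands *three pianists*.

No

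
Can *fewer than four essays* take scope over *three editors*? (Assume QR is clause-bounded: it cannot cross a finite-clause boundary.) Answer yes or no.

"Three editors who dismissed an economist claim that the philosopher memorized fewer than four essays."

*fewer than four essays* is embedded in the finite complement clause *that the philosopher memorized fewer than four essays*.
With QR restricted to its own tensed clause, the embedded quantifier cannot reach a matrix scope position.
Hence only narrow scope for *fewer than four essays* (under *three editors*) survives.

No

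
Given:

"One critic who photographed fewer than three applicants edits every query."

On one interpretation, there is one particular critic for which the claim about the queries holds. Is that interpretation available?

The described interpretation is the *one critic* > *every query* scoping.
Nothing needs to raise for *one critic* > *every query*, so no island constraint is at stake.

Yes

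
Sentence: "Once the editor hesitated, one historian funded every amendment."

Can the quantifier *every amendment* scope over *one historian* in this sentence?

*every amendment* is a matrix argument; the adjunct is an island but the target quantifier is outside it.
Since no island is crossed, the inverse ordering is licensed alongside surface scope.

Yes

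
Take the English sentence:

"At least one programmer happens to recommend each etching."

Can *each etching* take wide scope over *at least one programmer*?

Yes

The matrix predicate is a raising verb, whose infinitival complement is not a scope island — *each etching* can QR into the matrix clause.
No island intervenes, so both surface and inverse scope are derivable.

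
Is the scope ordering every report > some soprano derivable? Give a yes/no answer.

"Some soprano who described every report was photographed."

No

The DP *every report* is contained in the relative clause *who described every report*.
The relative clause forms an island for QR, so the quantifier is confined to the head noun's restrictor.
*every report* > *some soprano* would require crossing that boundary, which is illicit.
(Only the surface reading survives: one fixed soprano with respect to all the relevant reports.)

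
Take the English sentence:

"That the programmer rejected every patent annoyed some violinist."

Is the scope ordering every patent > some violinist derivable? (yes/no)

*every patent* is embedded in the sentential subject *that the programmer rejected every patent*.
Sentential subjects are islands: a quantifier inside the subject clause cannot raise over the matrix predicate.
So the wide-scope reading for *every patent* is blocked.

No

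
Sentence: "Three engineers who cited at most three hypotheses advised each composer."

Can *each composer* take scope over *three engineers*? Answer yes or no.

The RC *who cited at most three hypotheses* is an island, but *each composer* is not inside it — it is the matrix object, a clausemate of *three engineers*.
Ordinary QR to a clause-peripheral position gives the wide-scope LF for the lower DP.
So *each composer* > *three engineers* is among the available readings.

Yes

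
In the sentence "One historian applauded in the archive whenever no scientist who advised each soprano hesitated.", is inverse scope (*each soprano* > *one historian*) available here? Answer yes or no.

No

*each soprano* is embedded in the relative clause *who advised each soprano*, which is itself inside the adjunct *whenever no scientist who advised each soprano hesitated*.
Both the relative clause and the enclosing adjunct are scope islands; QR cannot cross either.
So the wide-scope reading for *each soprano* is blocked.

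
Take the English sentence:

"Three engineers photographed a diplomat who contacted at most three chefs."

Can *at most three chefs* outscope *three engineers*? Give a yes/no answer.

No

*at most three chefs* sits inside the relative clause *who contacted at most three chefs* modifying *a diplomat*.
The relative clause forms an island for QR, so the quantifier is confined to the head noun's restrictor.
*at most three chefs* > *three engineers* would require crossing that boundary, which is illicit.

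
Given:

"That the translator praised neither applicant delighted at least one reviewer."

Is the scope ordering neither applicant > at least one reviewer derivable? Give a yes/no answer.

No

The DP *neither applicant* is contained in the sentential subject *that the translator praised neither applicant*.
The subject-island constraint blocks QR out of a clausal subject.
The ordering *neither applicant* > *at least one reviewer* is therefore underivable.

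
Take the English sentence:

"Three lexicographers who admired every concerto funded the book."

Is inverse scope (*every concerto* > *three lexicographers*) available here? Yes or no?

No

The target quantifier *every concerto* is part of the relative clause *who admired every concerto*.
A relative clause is a scope island — quantifier raising cannot cross its boundary.
*every concerto* is confined to the island and cannot take scope over *three lexicographers*.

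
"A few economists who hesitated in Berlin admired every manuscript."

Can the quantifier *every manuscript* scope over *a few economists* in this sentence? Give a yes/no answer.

Yes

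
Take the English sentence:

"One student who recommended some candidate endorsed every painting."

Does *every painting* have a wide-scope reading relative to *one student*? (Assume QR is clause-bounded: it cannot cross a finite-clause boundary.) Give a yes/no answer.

Yes

Although the sentence contains a relative clause (*who recommended some candidate*), *every painting* is outside it, in the matrix VP.
Clause-internal QR can adjoin the lower DP above the subject, yielding the inverse reading.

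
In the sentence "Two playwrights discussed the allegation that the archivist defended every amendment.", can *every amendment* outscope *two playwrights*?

*every amendment* sits inside the complex NP *the allegation that the archivist defended every amendment*.
A that-clause complement to a noun is an island; QR cannot cross the NP boundary.
So *every amendment* cannot raise to a position above *two playwrights*.

No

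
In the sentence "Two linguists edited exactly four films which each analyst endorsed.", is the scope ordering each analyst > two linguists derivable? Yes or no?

*each analyst* is embedded in the relative clause *which each analyst endorsed* modifying *exactly four films*.
A relative clause is a scope island — quantifier raising cannot cross its boundary.
*each analyst* is confined to the island and cannot take scope over *two linguists*.

No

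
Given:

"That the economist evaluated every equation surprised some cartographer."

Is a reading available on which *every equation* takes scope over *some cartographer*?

No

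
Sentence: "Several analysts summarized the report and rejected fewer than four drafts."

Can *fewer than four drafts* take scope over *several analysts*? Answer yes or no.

The target quantifier *fewer than four drafts* is part of one conjunct of the coordinate structure (*rejected fewer than four drafts*).
Coordinate structures are islands for non-across-the-board movement, QR included.
So *fewer than four drafts* cannot raise to a position above *several analysts*.

No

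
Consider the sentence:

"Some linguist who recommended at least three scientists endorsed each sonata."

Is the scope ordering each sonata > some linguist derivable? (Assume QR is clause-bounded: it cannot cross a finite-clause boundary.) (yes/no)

Yes

*each sonata* sits in the matrix clause, not in the relative clause on *some linguist*.
No island intervenes, so both surface and inverse scope are derivable.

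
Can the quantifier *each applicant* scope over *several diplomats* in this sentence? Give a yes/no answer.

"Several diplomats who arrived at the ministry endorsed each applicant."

Yes

*each applicant* is a matrix argument; only *several diplomats* is modified by the relative clause *who arrived at the ministry*, so the RC island is irrelevant to the target quantifier.
No island intervenes, so both surface and inverse scope are derivable.
The sentence is scopally ambiguous between *several diplomats* > *each applicant* and *each applicant* > *several diplomats*.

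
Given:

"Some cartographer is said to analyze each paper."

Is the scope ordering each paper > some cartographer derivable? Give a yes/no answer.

Yes

*each paper* is inside a raising infinitive, which is transparent to QR (no CP barrier), so it behaves as a matrix argument.
No island intervenes, so both surface and inverse scope are derivable.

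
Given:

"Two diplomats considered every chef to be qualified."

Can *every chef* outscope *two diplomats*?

*every chef* is the subject of an ECM infinitive — the infinitival complement of an ECM verb is not a scope island, so *every chef* can raise into the matrix clause.
QR within a single clause is free, so the lower quantifier may take scope over the higher one.
So *every chef* > *two diplomats* is among the available readings.

Yes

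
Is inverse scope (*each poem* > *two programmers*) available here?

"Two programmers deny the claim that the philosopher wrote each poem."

*each poem* is embedded in the complex NP *the claim that the philosopher wrote each poem*.
Noun-complement clauses are scope islands (the Complex NP Constraint): a quantifier inside one cannot scope into the matrix.
There is no licit LF on which *each poem* c-commands *two programmers*.

No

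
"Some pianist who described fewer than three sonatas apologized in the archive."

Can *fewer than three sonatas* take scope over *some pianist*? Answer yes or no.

No

The target quantifier *fewer than three sonatas* is part of the relative clause *who described fewer than three sonatas*.
Relative clauses are scope islands: a quantifier cannot QR out of a relative clause to take scope in the matrix clause.
*fewer than three sonatas* is confined to the island and cannot take scope over *some pianist*.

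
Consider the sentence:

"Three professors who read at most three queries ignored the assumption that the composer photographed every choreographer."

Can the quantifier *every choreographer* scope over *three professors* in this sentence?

No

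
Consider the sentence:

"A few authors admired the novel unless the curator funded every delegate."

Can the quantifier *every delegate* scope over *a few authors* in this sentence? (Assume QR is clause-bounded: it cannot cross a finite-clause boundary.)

No

*every delegate* sits inside the adjunct clause *unless the curator funded every delegate*.
Adjuncts are opaque for quantifier raising; a quantifier in an adjunct stays inside it.
*every delegate* > *a few authors* would require crossing that boundary, which is illicit.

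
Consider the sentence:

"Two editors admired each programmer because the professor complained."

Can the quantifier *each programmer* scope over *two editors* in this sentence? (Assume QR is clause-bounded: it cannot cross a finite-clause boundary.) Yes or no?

The adjunct clause does not contain *each programmer*, which is the matrix object.
QR within a single clause is free, so the lower quantifier may take scope over the higher one.
The sentence is scopally ambiguous between *two editors* > *each programmer* and *each programmer* > *two editors*.

Yes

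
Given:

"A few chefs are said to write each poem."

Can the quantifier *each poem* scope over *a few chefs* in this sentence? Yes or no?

Yes

Raising constructions are monoclausal for scope purposes; *each poem* is not separated from *a few chefs* by any island.
Clause-internal QR can adjoin the lower DP above the subject, yielding the inverse reading.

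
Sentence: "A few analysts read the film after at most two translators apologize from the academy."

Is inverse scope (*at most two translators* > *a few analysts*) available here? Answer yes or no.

The target quantifier *at most two translators* is part of the adjunct clause *after at most two translators apologize from the academy*.
Since the clause is an adjunct (not a complement), the Adjunct Condition blocks QR across its edge.
There is no licit LF on which *at most two translators* c-commands *a few analysts*.

No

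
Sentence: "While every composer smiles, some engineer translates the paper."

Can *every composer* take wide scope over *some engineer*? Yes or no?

The DP *every composer* is contained in the adjunct clause *while every composer smiles*.
The adjunct-island constraint bars QR out of an adverbial clause.
So *every composer* cannot raise to a position above *some engineer*.

No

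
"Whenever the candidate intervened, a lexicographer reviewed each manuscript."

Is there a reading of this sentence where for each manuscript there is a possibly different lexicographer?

Yes

The described interpretation is the *each manuscript* > *a lexicographer* scoping.
The adjunct island is irrelevant here — *each manuscript* and *a lexicographer* are both in the matrix clause.
Nothing blocks QR of the lower DP to a position above the higher one, so inverse scope is available.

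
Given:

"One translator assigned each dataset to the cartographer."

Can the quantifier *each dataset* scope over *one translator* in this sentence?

Yes

*one translator* and *each dataset* are co-arguments of the matrix verb, with nothing but a clause-internal boundary between them.
Ordinary QR to a clause-peripheral position gives the wide-scope LF for the lower DP.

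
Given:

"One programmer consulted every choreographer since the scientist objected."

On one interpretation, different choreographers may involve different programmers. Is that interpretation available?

The paraphrase describes the scope ordering *every choreographer* > *one programmer*.
Neither queried DP is inside the adjunct, so the adjunct-island constraint does not apply.
QR within a single clause is free, so the lower quantifier may take scope over the higher one.

Yes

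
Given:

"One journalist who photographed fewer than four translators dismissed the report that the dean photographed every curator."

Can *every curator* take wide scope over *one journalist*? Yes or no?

No

*every curator* is embedded in the complex NP *the report that the dean photographed every curator*.
The Complex NP Constraint bars QR out of the complement clause of a noun.
The inverse ordering *every curator* > *one journalist* is therefore underivable.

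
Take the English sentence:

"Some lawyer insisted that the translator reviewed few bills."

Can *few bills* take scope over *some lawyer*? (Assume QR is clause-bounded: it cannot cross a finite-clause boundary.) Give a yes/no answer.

No

Structurally, *few bills* is inside the finite complement clause *that the translator reviewed few bills*.
With QR restricted to its own tensed clause, the embedded quantifier cannot reach a matrix scope position.
So the wide-scope reading for *few bills* is blocked.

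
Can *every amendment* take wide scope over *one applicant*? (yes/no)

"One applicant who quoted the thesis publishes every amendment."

Yes

*every amendment* sits in the matrix clause, not in the relative clause on *one applicant*.
Nothing blocks QR of the lower DP to a position above the higher one, so inverse scope is available.
Both orderings are possible: *one applicant* > *every amendment* and *every amendment* > *one applicant*.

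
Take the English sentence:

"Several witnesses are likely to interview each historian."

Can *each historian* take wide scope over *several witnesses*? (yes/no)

Raising constructions are monoclausal for scope purposes; *each historian* is not separated from *several witnesses* by any island.
QR within a single clause is free, so the lower quantifier may take scope over the higher one.

Yes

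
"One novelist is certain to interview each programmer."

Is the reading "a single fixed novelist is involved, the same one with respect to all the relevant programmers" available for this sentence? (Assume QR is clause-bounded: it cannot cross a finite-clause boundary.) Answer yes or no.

Yes

This is the *one novelist* > *each programmer* reading.
Nothing needs to raise for *one novelist* > *each programmer*, so no island constraint is at stake.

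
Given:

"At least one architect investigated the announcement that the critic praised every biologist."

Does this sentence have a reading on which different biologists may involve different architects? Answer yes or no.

No

The paraphrase describes the scope ordering *every biologist* > *at least one architect*.
Structurally, *every biologist* is inside the complex NP *the announcement that the critic praised every biologist*.
The Complex NP Constraint bars QR out of the complement clause of a noun.
Hence only narrow scope for *every biologist* (under *at least one architect*) survives.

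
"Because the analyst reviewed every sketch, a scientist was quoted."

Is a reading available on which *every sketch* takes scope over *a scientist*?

Structurally, *every sketch* is inside the adjunct clause *because the analyst reviewed every sketch*.
Scope out of an adjunct clause is unavailable: QR respects the adjunct-island constraint.
*every sketch* is confined to the island and cannot take scope over *a scientist*.

No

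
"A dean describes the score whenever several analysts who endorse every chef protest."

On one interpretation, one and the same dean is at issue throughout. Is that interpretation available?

This is the *a dean* > *every chef* reading.
Surface scope (*a dean* > *every chef*) is always derivable; islands only block QR, not in-situ interpretation.

Yes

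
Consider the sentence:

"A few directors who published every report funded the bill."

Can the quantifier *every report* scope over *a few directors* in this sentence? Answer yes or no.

No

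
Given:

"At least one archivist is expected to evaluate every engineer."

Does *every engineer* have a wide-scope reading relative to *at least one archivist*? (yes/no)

Yes

*every engineer* is inside a raising infinitive, which is transparent to QR (no CP barrier), so it behaves as a matrix argument.
Since no island is crossed, the inverse ordering is licensed alongside surface scope.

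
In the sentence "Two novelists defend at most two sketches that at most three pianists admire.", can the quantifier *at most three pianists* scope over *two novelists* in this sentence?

Structurally, *at most three pianists* is inside the relative clause *that at most three pianists admire* modifying *at most two sketches*.
The relative clause forms an island for QR, so the quantifier is confined to the head noun's restrictor.
There is no licit LF on which *at most three pianists* c-commands *two novelists*.

No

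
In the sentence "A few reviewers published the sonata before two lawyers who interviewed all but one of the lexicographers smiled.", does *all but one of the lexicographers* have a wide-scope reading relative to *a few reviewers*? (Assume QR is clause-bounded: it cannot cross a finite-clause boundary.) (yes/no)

No

The target quantifier *all but one of the lexicographers* is part of the relative clause *who interviewed all but one of the lexicographers*, which is itself inside the adjunct *before two lawyers who interviewed all but one of the lexicographers smiled*.
The quantifier would have to escape first the RC and then the adjunct — two independent island violations.
There is no licit LF on which *all but one of the lexicographers* c-commands *a few reviewers*.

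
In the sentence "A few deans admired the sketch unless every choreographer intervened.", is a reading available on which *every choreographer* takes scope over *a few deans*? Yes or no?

The DP *every choreographer* is contained in the adjunct clause *unless every choreographer intervened*.
Adverbial clauses are not L-marked, so they are barriers for QR — the quantifier cannot escape the adjunct.
So *every choreographer* cannot raise to a position above *a few deans*.

No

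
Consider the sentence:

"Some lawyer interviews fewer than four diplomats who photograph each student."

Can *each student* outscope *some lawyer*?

No

*each student* is embedded in the relative clause *who photograph each student* modifying *fewer than four diplomats*.
Relative clauses block scope extraction: QR cannot target a position outside the modified NP.
So *each student* cannot raise to a position above *some lawyer*.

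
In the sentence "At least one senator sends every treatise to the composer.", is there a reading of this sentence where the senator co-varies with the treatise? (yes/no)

Yes

The described interpretation is the *every treatise* > *at least one senator* scoping.
Both DPs are arguments of the same predicate; there is no clause or island boundary between them.
QR within a single clause is free, so the lower quantifier may take scope over the higher one.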